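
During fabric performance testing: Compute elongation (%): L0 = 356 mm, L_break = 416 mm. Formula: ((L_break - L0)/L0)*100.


Formula: Elongation (%) = ((L_break - L0) / L0) * 100
Step 1: Extension = 416 - 356 = 60 mm
Step 2: Elongation = (60 / 356) * 100
Step 3: Elongation = 0.168539 * 100 = 16.8539% ≈ 16.9%

16.9%


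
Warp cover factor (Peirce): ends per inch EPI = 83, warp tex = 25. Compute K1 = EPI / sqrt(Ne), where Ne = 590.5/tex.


Formula: K1 = EPI / sqrt(Ne), with Ne = 590.5 / tex_warp
Step 1: Ne = 590.5 / 25 = 23.62
Step 2: sqrt(Ne) = sqrt(23.62) = 4.86
Step 3: K1 = 83 / 4.86 = 17.1

17.1


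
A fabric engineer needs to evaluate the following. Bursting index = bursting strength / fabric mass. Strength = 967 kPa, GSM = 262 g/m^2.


Formula: Bursting Index = Bursting Strength / Fabric GSM
BI = 967 kPa / 262 g/m^2
BI = 3.691 kPa/(g/m^2)

3.691 kPa/(g/m^2)


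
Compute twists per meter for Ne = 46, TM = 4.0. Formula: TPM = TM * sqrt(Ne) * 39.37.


Formula: TPM = TM * sqrt(Ne) * 39.37
Step 1: sqrt(Ne) = sqrt(46) = 6.7823
Step 2: TM * sqrt(Ne) = 4.0 * 6.7823 = 27.1292
Step 3: TPM = 27.1292 * 39.37 = 1068 twists/m

1068 twists/m


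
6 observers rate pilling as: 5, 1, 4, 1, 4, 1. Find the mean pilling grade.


Formula: Mean = sum / count
Sum = 5 + 1 + 4 + 1 + 4 + 1 = 16
Mean = 16 / 6 = 2.7

2.7


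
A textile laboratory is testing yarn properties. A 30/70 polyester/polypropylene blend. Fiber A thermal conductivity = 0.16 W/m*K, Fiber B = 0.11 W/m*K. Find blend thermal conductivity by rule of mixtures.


Formula: Blend property = (fraction_A * property_A) + (fraction_B * property_B)
Step 1: Contribution A = 30/100 * 0.16 W/m*K = 0.048 W/m*K
Step 2: Contribution B = 70/100 * 0.11 W/m*K = 0.077 W/m*K
Step 3: Blend thermal conductivity = 0.048 + 0.077 = 0.125 W/m*K

0.125 W/m*K


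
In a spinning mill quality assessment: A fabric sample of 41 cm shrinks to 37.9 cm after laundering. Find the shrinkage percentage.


Formula: Shrinkage% = ((L_before - L_after) / L_before) * 100
Step 1: Shrinkage = 41 - 37.9 = 3.1 cm
Step 2: Shrinkage% = (3.1 / 41) * 100
Step 3: Shrinkage% = 0.07561 * 100 = 7.561% ≈ 7.6%

7.6%


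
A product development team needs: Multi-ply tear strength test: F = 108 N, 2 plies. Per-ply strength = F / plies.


Formula: Per-ply strength = Total force / Number of plies
Per-ply = 108 N / 2
Per-ply = 54 N

54 N


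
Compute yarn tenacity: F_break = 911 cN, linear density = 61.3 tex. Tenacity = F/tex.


Formula: Tenacity = Breaking force / Linear density
Tenacity = 911 cN / 61.3 tex
Tenacity = 14.86 cN/tex

14.86 cN/tex


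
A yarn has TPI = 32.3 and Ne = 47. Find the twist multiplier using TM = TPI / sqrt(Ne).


Formula: TM = TPI / sqrt(Ne)
Step 1: sqrt(Ne) = sqrt(47) = 6.8557
Step 2: TM = 32.3 / 6.8557 = 4.71

4.71 TM


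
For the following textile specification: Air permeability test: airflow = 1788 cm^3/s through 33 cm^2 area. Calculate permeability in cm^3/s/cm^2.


Formula: Air Permeability = Airflow / Test Area
AP = 1788 cm^3/s / 33 cm^2
AP = 54.2 cm^3/s/cm^2

54.2 cm^3/s/cm^2


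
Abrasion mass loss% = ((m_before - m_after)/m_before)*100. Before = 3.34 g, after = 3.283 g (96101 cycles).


Formula: Mass loss% = ((m_before - m_after) / m_before) * 100
Step 1: Mass loss = 3.34 - 3.283 = 0.057 g
Step 2: Ratio = 0.057 / 3.34 = 0.0170659
Step 3: Mass loss% = 0.0170659 * 100 = 1.70659% ≈ 1.71%

1.71%


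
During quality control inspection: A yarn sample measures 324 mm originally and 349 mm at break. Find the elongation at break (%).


Formula: Elongation (%) = ((L_break - L0) / L0) * 100
Step 1: Extension = 349 - 324 = 25 mm
Step 2: Elongation = (25 / 324) * 100
Step 3: Elongation = 0.07716 * 100 = 7.716% ≈ 7.7%

7.7%


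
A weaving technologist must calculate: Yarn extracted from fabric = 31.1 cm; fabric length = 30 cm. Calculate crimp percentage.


Formula: Crimp% = ((L_yarn - L_fabric) / L_fabric) * 100
Step 1: Extension = 31.1 - 30 = 1.1 cm
Step 2: Crimp% = (1.1 / 30) * 100
Step 3: Crimp% = 0.036667 * 100 = 3.6667% ≈ 3.7%

3.7%


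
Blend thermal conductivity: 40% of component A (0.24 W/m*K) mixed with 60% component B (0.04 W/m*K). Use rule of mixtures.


Formula: Blend property = (fraction_A * property_A) + (fraction_B * property_B)
Step 1: Contribution A = 40/100 * 0.24 W/m*K = 0.096 W/m*K
Step 2: Contribution B = 60/100 * 0.04 W/m*K = 0.024 W/m*K
Step 3: Blend thermal conductivity = 0.096 + 0.024 = 0.12 W/m*K

0.12 W/m*K


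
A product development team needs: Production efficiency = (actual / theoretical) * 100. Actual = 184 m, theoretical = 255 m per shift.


Formula: Efficiency% = (Actual output / Theoretical output) * 100
Efficiency% = (184 / 255) * 100
Efficiency% = 0.721569 * 100 = 72.1569% ≈ 72.2%

72.2%


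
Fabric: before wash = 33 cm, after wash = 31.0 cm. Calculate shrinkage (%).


Formula: Shrinkage% = ((L_before - L_after) / L_before) * 100
Step 1: Shrinkage = 33 - 31.0 = 2.0 cm
Step 2: Shrinkage% = (2.0 / 33) * 100
Step 3: Shrinkage% = 0.060606 * 100 = 6.0606% ≈ 6.1%

6.1%


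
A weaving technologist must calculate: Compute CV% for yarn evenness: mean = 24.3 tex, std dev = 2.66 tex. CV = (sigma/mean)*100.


Formula: CV% = (standard deviation / mean) * 100
Step 1: Ratio = 2.66 / 24.3 = 0.109465
Step 2: CV% = 0.109465 * 100 = 10.9465% ≈ 10.9%

10.9%


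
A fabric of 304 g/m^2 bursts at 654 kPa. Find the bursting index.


Formula: Bursting Index = Bursting Strength / Fabric GSM
BI = 654 kPa / 304 g/m^2
BI = 2.151 kPa/(g/m^2)

2.151 kPa/(g/m^2)


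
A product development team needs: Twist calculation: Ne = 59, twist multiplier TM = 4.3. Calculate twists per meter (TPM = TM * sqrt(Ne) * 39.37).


Formula: TPM = TM * sqrt(Ne) * 39.37
Step 1: sqrt(Ne) = sqrt(59) = 7.6811
Step 2: TM * sqrt(Ne) = 4.3 * 7.6811 = 33.0287
Step 3: TPM = 33.0287 * 39.37 = 1300 twists/m

1300 twists/m


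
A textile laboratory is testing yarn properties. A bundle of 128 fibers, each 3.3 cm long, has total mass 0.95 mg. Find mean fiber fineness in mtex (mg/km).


Formula: fineness (mtex) = mass (mg) / total length (km) = (mass_mg / total_length_m) * 1000
Step 1: Convert fiber length: 3.3 cm = 0.033 m
Step 2: Total fiber length = 128 * 0.033 = 4.224 m
Step 3: Linear density = 0.95 mg / 4.224 m = 0.2249 mg/m
Step 4: fineness = 0.2249 * 1000 = 224.9 mtex

224.9 mtex


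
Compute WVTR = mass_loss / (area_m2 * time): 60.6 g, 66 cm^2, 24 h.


Formula: WVTR = mass_loss / (area * time)
Step 1: Convert area: 66 cm^2 = 0.0066 m^2
Step 2: WVTR = 60.6 g / (0.0066 m^2 * 24 h)
Step 3: WVTR = 60.6 / 0.1584 = 382.6 g/m^2/h

382.6 g/m^2/h


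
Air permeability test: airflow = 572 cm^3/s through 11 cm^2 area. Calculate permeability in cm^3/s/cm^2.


Formula: Air Permeability = Airflow / Test Area
AP = 572 cm^3/s / 11 cm^2
AP = 52.0 cm^3/s/cm^2

52.0 cm^3/s/cm^2


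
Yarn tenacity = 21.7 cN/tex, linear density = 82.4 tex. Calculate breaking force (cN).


Formula: Breaking force = Tenacity * Linear density
F = 21.7 cN/tex * 82.4 tex
F = 1788.08 cN

1788.08 cN


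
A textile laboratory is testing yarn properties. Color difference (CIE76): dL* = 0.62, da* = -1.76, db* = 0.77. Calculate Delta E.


Formula: Delta E = sqrt(dL*^2 + da*^2 + db*^2)
Step 1: dL*^2 = 0.62^2 = 0.3844
Step 2: da*^2 = (-1.76)^2 = 3.0976
Step 3: db*^2 = 0.77^2 = 0.5929
Step 4: Sum = 0.3844 + 3.0976 + 0.5929 = 4.0749
Step 5: Delta E = sqrt(4.0749) = 2.02

2.02 Delta E


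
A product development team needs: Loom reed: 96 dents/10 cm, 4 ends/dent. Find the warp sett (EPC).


Formula: EPC = (dents per 10 cm * ends per dent) / 10
Step 1: Total ends per 10 cm = 96 * 4 = 384
Step 2: EPC = 384 / 10 = 38.4 ends/cm

38.4 ends/cm


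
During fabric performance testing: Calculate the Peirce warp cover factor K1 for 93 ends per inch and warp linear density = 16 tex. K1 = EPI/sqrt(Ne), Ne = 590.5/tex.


Formula: K1 = EPI / sqrt(Ne), with Ne = 590.5 / tex_warp
Step 1: Ne = 590.5 / 16 = 36.906
Step 2: sqrt(Ne) = sqrt(36.906) = 6.075
Step 3: K1 = 93 / 6.075 = 15.3

15.3


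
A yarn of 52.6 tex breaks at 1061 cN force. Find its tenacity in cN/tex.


Formula: Tenacity = Breaking force / Linear density
Tenacity = 1061 cN / 52.6 tex
Tenacity = 20.17 cN/tex

20.17 cN/tex


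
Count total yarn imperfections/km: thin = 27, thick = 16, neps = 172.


Formula: Total = thin places + thick places + neps
Total = 27 + 16 + 172
Total = 215 imperfections/km

215 imperfections/km


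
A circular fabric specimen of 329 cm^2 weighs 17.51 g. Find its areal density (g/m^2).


Formula: GSM = mass_g / area_m2
Step 1: Convert area: 329 cm^2 = 329 / 10000 = 0.0329 m^2
Step 2: GSM = 17.51 g / 0.0329 m^2 = 532.2 g/m^2

532.2 g/m^2


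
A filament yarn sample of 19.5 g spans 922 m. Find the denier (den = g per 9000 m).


Formula: den = (mass_g / length_m) * 9000
Substituting: den = (19.5 / 922) * 9000
Intermediate: 19.5 / 922 = 0.02114967 g/m
den = 0.02114967 * 9000 = 190.3 denier

190.3 denier


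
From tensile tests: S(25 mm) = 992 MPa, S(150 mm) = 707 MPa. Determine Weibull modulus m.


Formula: m = ln(L1/L2) / ln(S2/S1)
Step 1: ln(L1/L2) = ln(25/150) = -1.79176
Step 2: S2/S1 = 707/992 = 0.7127
Step 3: ln(S2/S1) = ln(0.7127) = -0.33869
Step 4: m = -1.79176 / -0.33869 = 5.29

5.29 (Weibull m)


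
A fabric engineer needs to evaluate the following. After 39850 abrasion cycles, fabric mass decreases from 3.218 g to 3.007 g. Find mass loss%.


Formula: Mass loss% = ((m_before - m_after) / m_before) * 100
Step 1: Mass loss = 3.218 - 3.007 = 0.211 g
Step 2: Ratio = 0.211 / 3.218 = 0.0655687
Step 3: Mass loss% = 0.0655687 * 100 = 6.55687% ≈ 6.56%

6.56%


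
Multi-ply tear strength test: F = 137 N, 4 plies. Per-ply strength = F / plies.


Formula: Per-ply strength = Total force / Number of plies
Per-ply = 137 N / 4
Per-ply = 34.25 N

34.25 N


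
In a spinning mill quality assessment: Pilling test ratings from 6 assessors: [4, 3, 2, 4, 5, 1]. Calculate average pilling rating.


Formula: Mean = sum / count
Sum = 4 + 3 + 2 + 4 + 5 + 1 = 19
Mean = 19 / 6 = 3.2

3.2


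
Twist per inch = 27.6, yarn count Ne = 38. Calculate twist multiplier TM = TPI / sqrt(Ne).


Formula: TM = TPI / sqrt(Ne)
Step 1: sqrt(Ne) = sqrt(38) = 6.1644
Step 2: TM = 27.6 / 6.1644 = 4.48

4.48 TM


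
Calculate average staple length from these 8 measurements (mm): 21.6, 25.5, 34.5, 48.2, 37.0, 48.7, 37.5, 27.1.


Formula: Mean = sum of lengths / count
Sum = 21.6 + 25.5 + 34.5 + 48.2 + 37.0 + 48.7 + 37.5 + 27.1
Sum = 280.1 mm
Mean = 280.1 / 8 = 35.01 mm

35.01 mm


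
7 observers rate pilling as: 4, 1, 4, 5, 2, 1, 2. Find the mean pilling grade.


Formula: Mean = sum / count
Sum = 4 + 1 + 4 + 5 + 2 + 1 + 2 = 19
Mean = 19 / 7 = 2.7

2.7


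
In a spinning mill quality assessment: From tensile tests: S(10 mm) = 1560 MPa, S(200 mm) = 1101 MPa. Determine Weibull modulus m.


Formula: m = ln(L1/L2) / ln(S2/S1)
Step 1: ln(L1/L2) = ln(10/200) = -2.99573
Step 2: S2/S1 = 1101/1560 = 0.70577
Step 3: ln(S2/S1) = ln(0.70577) = -0.34847
Step 4: m = -2.99573 / -0.34847 = 8.60

8.60 (Weibull m)


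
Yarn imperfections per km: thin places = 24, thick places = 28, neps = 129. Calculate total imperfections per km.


Formula: Total = thin places + thick places + neps
Total = 24 + 28 + 129
Total = 181 imperfections/km

181 imperfections/km


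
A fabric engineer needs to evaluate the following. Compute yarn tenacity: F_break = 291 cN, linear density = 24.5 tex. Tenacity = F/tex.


Formula: Tenacity = Breaking force / Linear density
Tenacity = 291 cN / 24.5 tex
Tenacity = 11.88 cN/tex

11.88 cN/tex


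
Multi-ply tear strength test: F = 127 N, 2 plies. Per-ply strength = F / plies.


Formula: Per-ply strength = Total force / Number of plies
Per-ply = 127 N / 2
Per-ply = 63.5 N

63.5 N


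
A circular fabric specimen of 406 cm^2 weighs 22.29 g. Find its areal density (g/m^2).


Formula: GSM = mass_g / area_m2
Step 1: Convert area: 406 cm^2 = 406 / 10000 = 0.0406 m^2
Step 2: GSM = 22.29 g / 0.0406 m^2 = 549.0 g/m^2

549.0 g/m^2


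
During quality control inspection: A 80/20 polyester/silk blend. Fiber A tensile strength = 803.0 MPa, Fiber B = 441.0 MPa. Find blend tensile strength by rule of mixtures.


Formula: Blend property = (fraction_A * property_A) + (fraction_B * property_B)
Step 1: Contribution A = 80/100 * 803.0 MPa = 642.4 MPa
Step 2: Contribution B = 20/100 * 441.0 MPa = 88.2 MPa
Step 3: Blend tensile strength = 642.4 + 88.2 = 730.6 MPa

730.6 MPa


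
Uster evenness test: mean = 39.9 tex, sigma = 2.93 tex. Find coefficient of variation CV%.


Formula: CV% = (standard deviation / mean) * 100
Step 1: Ratio = 2.93 / 39.9 = 0.073434
Step 2: CV% = 0.073434 * 100 = 7.3434% ≈ 7.3%

7.3%


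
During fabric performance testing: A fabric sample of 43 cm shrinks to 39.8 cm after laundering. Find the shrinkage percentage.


Formula: Shrinkage% = ((L_before - L_after) / L_before) * 100
Step 1: Shrinkage = 43 - 39.8 = 3.2 cm
Step 2: Shrinkage% = (3.2 / 43) * 100
Step 3: Shrinkage% = 0.074419 * 100 = 7.4419% ≈ 7.4%

7.4%


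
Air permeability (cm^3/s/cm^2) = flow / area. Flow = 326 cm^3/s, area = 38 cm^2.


Formula: Air Permeability = Airflow / Test Area
AP = 326 cm^3/s / 38 cm^2
AP = 8.6 cm^3/s/cm^2

8.6 cm^3/s/cm^2


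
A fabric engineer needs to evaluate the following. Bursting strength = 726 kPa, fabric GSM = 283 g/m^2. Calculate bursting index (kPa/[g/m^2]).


Formula: Bursting Index = Bursting Strength / Fabric GSM
BI = 726 kPa / 283 g/m^2
BI = 2.565 kPa/(g/m^2)

2.565 kPa/(g/m^2)


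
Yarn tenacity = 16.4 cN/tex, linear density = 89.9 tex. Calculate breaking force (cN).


Formula: Breaking force = Tenacity * Linear density
F = 16.4 cN/tex * 89.9 tex
F = 1474.36 cN

1474.36 cN


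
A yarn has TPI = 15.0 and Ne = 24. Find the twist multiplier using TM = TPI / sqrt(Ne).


Formula: TM = TPI / sqrt(Ne)
Step 1: sqrt(Ne) = sqrt(24) = 4.899
Step 2: TM = 15.0 / 4.899 = 3.06

3.06 TM


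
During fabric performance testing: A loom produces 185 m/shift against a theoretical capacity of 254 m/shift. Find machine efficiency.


Formula: Efficiency% = (Actual output / Theoretical output) * 100
Efficiency% = (185 / 254) * 100
Efficiency% = 0.728346 * 100 = 72.8346% ≈ 72.8%

72.8%


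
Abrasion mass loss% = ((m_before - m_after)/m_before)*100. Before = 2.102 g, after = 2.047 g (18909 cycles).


Formula: Mass loss% = ((m_before - m_after) / m_before) * 100
Step 1: Mass loss = 2.102 - 2.047 = 0.055 g
Step 2: Ratio = 0.055 / 2.102 = 0.0261656
Step 3: Mass loss% = 0.0261656 * 100 = 2.61656% ≈ 2.62%

2.62%


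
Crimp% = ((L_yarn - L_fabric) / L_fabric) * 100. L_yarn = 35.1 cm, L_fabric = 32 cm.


Formula: Crimp% = ((L_yarn - L_fabric) / L_fabric) * 100
Step 1: Extension = 35.1 - 32 = 3.1 cm
Step 2: Crimp% = (3.1 / 32) * 100
Step 3: Crimp% = 0.096875 * 100 = 9.6875% ≈ 9.7%

9.7%


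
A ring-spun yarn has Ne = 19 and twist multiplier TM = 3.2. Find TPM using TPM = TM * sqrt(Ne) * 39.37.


Formula: TPM = TM * sqrt(Ne) * 39.37
Step 1: sqrt(Ne) = sqrt(19) = 4.3589
Step 2: TM * sqrt(Ne) = 3.2 * 4.3589 = 13.9485
Step 3: TPM = 13.9485 * 39.37 = 549 twists/m

549 twists/m


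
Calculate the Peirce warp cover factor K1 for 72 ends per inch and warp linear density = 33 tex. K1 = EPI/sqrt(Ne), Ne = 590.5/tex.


Formula: K1 = EPI / sqrt(Ne), with Ne = 590.5 / tex_warp
Step 1: Ne = 590.5 / 33 = 17.894
Step 2: sqrt(Ne) = sqrt(17.894) = 4.2301
Step 3: K1 = 72 / 4.2301 = 17.0

17.0


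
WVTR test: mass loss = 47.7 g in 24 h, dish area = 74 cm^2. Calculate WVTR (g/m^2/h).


Formula: WVTR = mass_loss / (area * time)
Step 1: Convert area: 74 cm^2 = 0.0074 m^2
Step 2: WVTR = 47.7 g / (0.0074 m^2 * 24 h)
Step 3: WVTR = 47.7 / 0.1776 = 268.6 g/m^2/h

268.6 g/m^2/h


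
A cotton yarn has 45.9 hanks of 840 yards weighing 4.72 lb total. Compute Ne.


Formula: Ne = hanks / mass_lb
Substituting: Ne = 45.9 / 4.72
Ne = 9.7

9.7 Ne


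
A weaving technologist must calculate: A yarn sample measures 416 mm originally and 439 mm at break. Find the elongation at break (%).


Formula: Elongation (%) = ((L_break - L0) / L0) * 100
Step 1: Extension = 439 - 416 = 23 mm
Step 2: Elongation = (23 / 416) * 100
Step 3: Elongation = 0.055288 * 100 = 5.5288% ≈ 5.5%

5.5%


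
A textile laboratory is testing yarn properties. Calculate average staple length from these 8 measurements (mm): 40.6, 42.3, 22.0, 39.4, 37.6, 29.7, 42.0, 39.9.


Formula: Mean = sum of lengths / count
Sum = 40.6 + 42.3 + 22.0 + 39.4 + 37.6 + 29.7 + 42.0 + 39.9
Sum = 293.5 mm
Mean = 293.5 / 8 = 36.69 mm

36.69 mm


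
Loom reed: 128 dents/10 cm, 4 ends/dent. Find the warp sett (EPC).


Formula: EPC = (dents per 10 cm * ends per dent) / 10
Step 1: Total ends per 10 cm = 128 * 4 = 512
Step 2: EPC = 512 / 10 = 51.2 ends/cm

51.2 ends/cm


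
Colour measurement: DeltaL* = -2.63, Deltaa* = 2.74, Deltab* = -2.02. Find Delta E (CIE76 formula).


Formula: Delta E = sqrt(dL*^2 + da*^2 + db*^2)
Step 1: dL*^2 = (-2.63)^2 = 6.9169
Step 2: da*^2 = 2.74^2 = 7.5076
Step 3: db*^2 = (-2.02)^2 = 4.0804
Step 4: Sum = 6.9169 + 7.5076 + 4.0804 = 18.5049
Step 5: Delta E = sqrt(18.5049) = 4.3

4.3 Delta E


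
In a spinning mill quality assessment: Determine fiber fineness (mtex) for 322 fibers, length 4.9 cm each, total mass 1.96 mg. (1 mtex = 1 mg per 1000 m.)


Formula: fineness (mtex) = mass (mg) / total length (km) = (mass_mg / total_length_m) * 1000
Step 1: Convert fiber length: 4.9 cm = 0.049 m
Step 2: Total fiber length = 322 * 0.049 = 15.778 m
Step 3: Linear density = 1.96 mg / 15.778 m = 0.1242 mg/m
Step 4: fineness = 0.1242 * 1000 = 124.2 mtex

124.2 mtex


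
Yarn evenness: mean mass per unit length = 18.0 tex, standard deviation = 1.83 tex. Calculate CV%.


Formula: CV% = (standard deviation / mean) * 100
Step 1: Ratio = 1.83 / 18.0 = 0.101667
Step 2: CV% = 0.101667 * 100 = 10.1667% ≈ 10.2%

10.2%


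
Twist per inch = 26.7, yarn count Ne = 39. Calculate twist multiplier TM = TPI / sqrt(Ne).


Formula: TM = TPI / sqrt(Ne)
Step 1: sqrt(Ne) = sqrt(39) = 6.245
Step 2: TM = 26.7 / 6.245 = 4.28

4.28 TM


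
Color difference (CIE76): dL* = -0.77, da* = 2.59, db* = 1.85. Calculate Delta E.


Formula: Delta E = sqrt(dL*^2 + da*^2 + db*^2)
Step 1: dL*^2 = (-0.77)^2 = 0.5929
Step 2: da*^2 = 2.59^2 = 6.7081
Step 3: db*^2 = 1.85^2 = 3.4225
Step 4: Sum = 0.5929 + 6.7081 + 3.4225 = 10.7235
Step 5: Delta E = sqrt(10.7235) = 3.27

3.27 Delta E


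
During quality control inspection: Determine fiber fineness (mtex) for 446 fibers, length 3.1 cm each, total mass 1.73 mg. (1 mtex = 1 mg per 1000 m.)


Formula: fineness (mtex) = mass (mg) / total length (km) = (mass_mg / total_length_m) * 1000
Step 1: Convert fiber length: 3.1 cm = 0.031 m
Step 2: Total fiber length = 446 * 0.031 = 13.826 m
Step 3: Linear density = 1.73 mg / 13.826 m = 0.1251 mg/m
Step 4: fineness = 0.1251 * 1000 = 125.1 mtex

125.1 mtex


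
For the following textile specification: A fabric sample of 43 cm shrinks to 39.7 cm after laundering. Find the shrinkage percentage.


Formula: Shrinkage% = ((L_before - L_after) / L_before) * 100
Step 1: Shrinkage = 43 - 39.7 = 3.3 cm
Step 2: Shrinkage% = (3.3 / 43) * 100
Step 3: Shrinkage% = 0.076744 * 100 = 7.6744% ≈ 7.7%

7.7%


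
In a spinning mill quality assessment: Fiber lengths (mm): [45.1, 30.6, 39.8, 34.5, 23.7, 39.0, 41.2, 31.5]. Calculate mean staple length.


Formula: Mean = sum of lengths / count
Sum = 45.1 + 30.6 + 39.8 + 34.5 + 23.7 + 39.0 + 41.2 + 31.5
Sum = 285.4 mm
Mean = 285.4 / 8 = 35.68 mm

35.68 mm


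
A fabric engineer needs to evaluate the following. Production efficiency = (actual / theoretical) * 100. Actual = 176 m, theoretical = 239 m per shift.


Formula: Efficiency% = (Actual output / Theoretical output) * 100
Efficiency% = (176 / 239) * 100
Efficiency% = 0.736402 * 100 = 73.6402% ≈ 73.6%

73.6%


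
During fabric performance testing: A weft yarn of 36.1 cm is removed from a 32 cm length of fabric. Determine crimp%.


Formula: Crimp% = ((L_yarn - L_fabric) / L_fabric) * 100
Step 1: Extension = 36.1 - 32 = 4.1 cm
Step 2: Crimp% = (4.1 / 32) * 100
Step 3: Crimp% = 0.128125 * 100 = 12.8125% ≈ 12.8%

12.8%


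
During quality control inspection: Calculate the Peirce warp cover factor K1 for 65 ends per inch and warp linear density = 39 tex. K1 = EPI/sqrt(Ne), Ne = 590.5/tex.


Formula: K1 = EPI / sqrt(Ne), with Ne = 590.5 / tex_warp
Step 1: Ne = 590.5 / 39 = 15.141
Step 2: sqrt(Ne) = sqrt(15.141) = 3.8911
Step 3: K1 = 65 / 3.8911 = 16.7

16.7


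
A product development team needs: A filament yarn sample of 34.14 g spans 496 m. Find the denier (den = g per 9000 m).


Formula: den = (mass_g / length_m) * 9000
Substituting: den = (34.14 / 496) * 9000
Intermediate: 34.14 / 496 = 0.06883065 g/m
den = 0.06883065 * 9000 = 619.5 denier

619.5 denier


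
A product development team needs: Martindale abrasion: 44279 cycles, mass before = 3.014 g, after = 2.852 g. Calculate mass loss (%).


Formula: Mass loss% = ((m_before - m_after) / m_before) * 100
Step 1: Mass loss = 3.014 - 2.852 = 0.162 g
Step 2: Ratio = 0.162 / 3.014 = 0.0537492
Step 3: Mass loss% = 0.0537492 * 100 = 5.37492% ≈ 5.37%

5.37%


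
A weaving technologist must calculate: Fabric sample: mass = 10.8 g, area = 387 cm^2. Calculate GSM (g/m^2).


Formula: GSM = mass_g / area_m2
Step 1: Convert area: 387 cm^2 = 387 / 10000 = 0.0387 m^2
Step 2: GSM = 10.8 g / 0.0387 m^2 = 279.1 g/m^2

279.1 g/m^2


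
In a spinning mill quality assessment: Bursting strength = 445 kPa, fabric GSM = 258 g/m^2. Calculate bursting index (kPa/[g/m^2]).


Formula: Bursting Index = Bursting Strength / Fabric GSM
BI = 445 kPa / 258 g/m^2
BI = 1.725 kPa/(g/m^2)

1.725 kPa/(g/m^2)


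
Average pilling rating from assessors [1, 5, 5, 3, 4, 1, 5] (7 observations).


Formula: Mean = sum / count
Sum = 1 + 5 + 5 + 3 + 4 + 1 + 5 = 24
Mean = 24 / 7 = 3.4

3.4


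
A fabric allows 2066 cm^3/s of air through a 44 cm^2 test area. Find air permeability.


Formula: Air Permeability = Airflow / Test Area
AP = 2066 cm^3/s / 44 cm^2
AP = 47.0 cm^3/s/cm^2

47.0 cm^3/s/cm^2


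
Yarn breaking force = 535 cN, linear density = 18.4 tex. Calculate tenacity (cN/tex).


Formula: Tenacity = Breaking force / Linear density
Tenacity = 535 cN / 18.4 tex
Tenacity = 29.08 cN/tex

29.08 cN/tex


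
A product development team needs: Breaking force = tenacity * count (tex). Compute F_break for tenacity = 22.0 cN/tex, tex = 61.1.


Formula: Breaking force = Tenacity * Linear density
F = 22.0 cN/tex * 61.1 tex
F = 1344.20 cN

1344.20 cN


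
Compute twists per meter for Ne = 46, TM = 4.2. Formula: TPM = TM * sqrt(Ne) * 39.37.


Formula: TPM = TM * sqrt(Ne) * 39.37
Step 1: sqrt(Ne) = sqrt(46) = 6.7823
Step 2: TM * sqrt(Ne) = 4.2 * 6.7823 = 28.4857
Step 3: TPM = 28.4857 * 39.37 = 1121 twists/m

1121 twists/m


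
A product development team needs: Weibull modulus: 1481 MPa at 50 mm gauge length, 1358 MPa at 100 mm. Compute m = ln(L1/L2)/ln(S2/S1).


Formula: m = ln(L1/L2) / ln(S2/S1)
Step 1: ln(L1/L2) = ln(50/100) = -0.69315
Step 2: S2/S1 = 1358/1481 = 0.91695
Step 3: ln(S2/S1) = ln(0.91695) = -0.08670
Step 4: m = -0.69315 / -0.08670 = 7.99

7.99 (Weibull m)


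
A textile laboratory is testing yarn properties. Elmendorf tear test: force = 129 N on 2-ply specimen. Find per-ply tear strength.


Formula: Per-ply strength = Total force / Number of plies
Per-ply = 129 N / 2
Per-ply = 64.5 N

64.5 N


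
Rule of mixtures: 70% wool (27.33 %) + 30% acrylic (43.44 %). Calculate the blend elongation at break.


Formula: Blend property = (fraction_A * property_A) + (fraction_B * property_B)
Step 1: Contribution A = 70/100 * 27.33 % = 19.131 %
Step 2: Contribution B = 30/100 * 43.44 % = 13.032 %
Step 3: Blend elongation at break = 19.131 + 13.032 = 32.163 %

32.163 %


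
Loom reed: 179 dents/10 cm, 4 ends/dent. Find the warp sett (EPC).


Formula: EPC = (dents per 10 cm * ends per dent) / 10
Step 1: Total ends per 10 cm = 179 * 4 = 716
Step 2: EPC = 716 / 10 = 71.6 ends/cm

71.6 ends/cm


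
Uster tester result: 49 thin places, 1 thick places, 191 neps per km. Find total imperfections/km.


Formula: Total = thin places + thick places + neps
Total = 49 + 1 + 191
Total = 241 imperfections/km

241 imperfections/km


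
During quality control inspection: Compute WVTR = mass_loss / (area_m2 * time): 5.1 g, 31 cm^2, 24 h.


Formula: WVTR = mass_loss / (area * time)
Step 1: Convert area: 31 cm^2 = 0.0031 m^2
Step 2: WVTR = 5.1 g / (0.0031 m^2 * 24 h)
Step 3: WVTR = 5.1 / 0.0744 = 68.5 g/m^2/h

68.5 g/m^2/h


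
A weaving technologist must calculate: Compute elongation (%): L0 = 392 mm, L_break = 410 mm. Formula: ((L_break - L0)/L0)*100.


Formula: Elongation (%) = ((L_break - L0) / L0) * 100
Step 1: Extension = 410 - 392 = 18 mm
Step 2: Elongation = (18 / 392) * 100
Step 3: Elongation = 0.045918 * 100 = 4.5918% ≈ 4.6%

4.6%


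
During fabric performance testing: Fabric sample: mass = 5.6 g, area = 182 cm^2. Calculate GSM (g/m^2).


Formula: GSM = mass_g / area_m2
Step 1: Convert area: 182 cm^2 = 182 / 10000 = 0.0182 m^2
Step 2: GSM = 5.6 g / 0.0182 m^2 = 307.7 g/m^2

307.7 g/m^2


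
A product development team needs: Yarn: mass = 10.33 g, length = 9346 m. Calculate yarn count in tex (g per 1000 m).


Formula: Tex = (mass_g / length_m) * 1000
Substituting: Tex = (10.33 / 9346) * 1000
Intermediate: 10.33 / 9346 = 0.00110529 g/m
Tex = 0.00110529 * 1000 = 1.11 tex

1.11 tex


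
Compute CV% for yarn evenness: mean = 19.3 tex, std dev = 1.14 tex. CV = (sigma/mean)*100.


Formula: CV% = (standard deviation / mean) * 100
Step 1: Ratio = 1.14 / 19.3 = 0.059067
Step 2: CV% = 0.059067 * 100 = 5.9067% ≈ 5.9%

5.9%


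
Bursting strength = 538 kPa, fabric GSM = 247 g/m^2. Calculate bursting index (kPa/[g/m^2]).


Formula: Bursting Index = Bursting Strength / Fabric GSM
BI = 538 kPa / 247 g/m^2
BI = 2.178 kPa/(g/m^2)

2.178 kPa/(g/m^2)


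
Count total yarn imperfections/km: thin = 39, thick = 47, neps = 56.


Formula: Total = thin places + thick places + neps
Total = 39 + 47 + 56
Total = 142 imperfections/km

142 imperfections/km


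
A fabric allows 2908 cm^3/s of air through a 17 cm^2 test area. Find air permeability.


Formula: Air Permeability = Airflow / Test Area
AP = 2908 cm^3/s / 17 cm^2
AP = 171.1 cm^3/s/cm^2

171.1 cm^3/s/cm^2


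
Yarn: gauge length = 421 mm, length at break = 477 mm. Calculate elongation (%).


Formula: Elongation (%) = ((L_break - L0) / L0) * 100
Step 1: Extension = 477 - 421 = 56 mm
Step 2: Elongation = (56 / 421) * 100
Step 3: Elongation = 0.133017 * 100 = 13.3017% ≈ 13.3%

13.3%


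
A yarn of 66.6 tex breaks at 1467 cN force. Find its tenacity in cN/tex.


Formula: Tenacity = Breaking force / Linear density
Tenacity = 1467 cN / 66.6 tex
Tenacity = 22.03 cN/tex

22.03 cN/tex


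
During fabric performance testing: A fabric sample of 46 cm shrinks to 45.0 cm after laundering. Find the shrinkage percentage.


Formula: Shrinkage% = ((L_before - L_after) / L_before) * 100
Step 1: Shrinkage = 46 - 45.0 = 1.0 cm
Step 2: Shrinkage% = (1.0 / 46) * 100
Step 3: Shrinkage% = 0.021739 * 100 = 2.1739% ≈ 2.2%

2.2%


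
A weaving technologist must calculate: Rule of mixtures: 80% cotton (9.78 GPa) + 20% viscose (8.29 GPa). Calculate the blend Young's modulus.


Formula: Blend property = (fraction_A * property_A) + (fraction_B * property_B)
Step 1: Contribution A = 80/100 * 9.78 GPa = 7.824 GPa
Step 2: Contribution B = 20/100 * 8.29 GPa = 1.658 GPa
Step 3: Blend Young's modulus = 7.824 + 1.658 = 9.482 GPa

9.482 GPa


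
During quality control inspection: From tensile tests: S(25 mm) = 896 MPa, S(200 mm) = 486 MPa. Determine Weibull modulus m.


Formula: m = ln(L1/L2) / ln(S2/S1)
Step 1: ln(L1/L2) = ln(25/200) = -2.07944
Step 2: S2/S1 = 486/896 = 0.54241
Step 3: ln(S2/S1) = ln(0.54241) = -0.61173
Step 4: m = -2.07944 / -0.61173 = 3.40

3.40 (Weibull m)


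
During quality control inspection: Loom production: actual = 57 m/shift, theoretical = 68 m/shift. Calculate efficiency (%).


Formula: Efficiency% = (Actual output / Theoretical output) * 100
Efficiency% = (57 / 68) * 100
Efficiency% = 0.838235 * 100 = 83.8235% ≈ 83.8%

83.8%


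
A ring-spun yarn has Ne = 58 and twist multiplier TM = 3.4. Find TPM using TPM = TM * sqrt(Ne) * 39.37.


Formula: TPM = TM * sqrt(Ne) * 39.37
Step 1: sqrt(Ne) = sqrt(58) = 7.6158
Step 2: TM * sqrt(Ne) = 3.4 * 7.6158 = 25.8937
Step 3: TPM = 25.8937 * 39.37 = 1019 twists/m

1019 twists/m


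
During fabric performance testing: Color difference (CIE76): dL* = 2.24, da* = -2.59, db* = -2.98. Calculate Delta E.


Formula: Delta E = sqrt(dL*^2 + da*^2 + db*^2)
Step 1: dL*^2 = 2.24^2 = 5.0176
Step 2: da*^2 = (-2.59)^2 = 6.7081
Step 3: db*^2 = (-2.98)^2 = 8.8804
Step 4: Sum = 5.0176 + 6.7081 + 8.8804 = 20.6061
Step 5: Delta E = sqrt(20.6061) = 4.54

4.54 Delta E


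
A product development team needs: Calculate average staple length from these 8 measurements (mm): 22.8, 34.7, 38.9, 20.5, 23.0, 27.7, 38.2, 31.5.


Formula: Mean = sum of lengths / count
Sum = 22.8 + 34.7 + 38.9 + 20.5 + 23.0 + 27.7 + 38.2 + 31.5
Sum = 237.3 mm
Mean = 237.3 / 8 = 29.66 mm

29.66 mm


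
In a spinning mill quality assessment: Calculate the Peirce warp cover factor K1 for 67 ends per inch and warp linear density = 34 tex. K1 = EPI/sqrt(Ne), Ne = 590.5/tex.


Formula: K1 = EPI / sqrt(Ne), with Ne = 590.5 / tex_warp
Step 1: Ne = 590.5 / 34 = 17.368
Step 2: sqrt(Ne) = sqrt(17.368) = 4.1675
Step 3: K1 = 67 / 4.1675 = 16.1

16.1


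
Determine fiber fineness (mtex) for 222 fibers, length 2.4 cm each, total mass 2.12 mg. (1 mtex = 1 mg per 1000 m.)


Formula: fineness (mtex) = mass (mg) / total length (km) = (mass_mg / total_length_m) * 1000
Step 1: Convert fiber length: 2.4 cm = 0.024 m
Step 2: Total fiber length = 222 * 0.024 = 5.328 m
Step 3: Linear density = 2.12 mg / 5.328 m = 0.3979 mg/m
Step 4: fineness = 0.3979 * 1000 = 397.9 mtex

397.9 mtex


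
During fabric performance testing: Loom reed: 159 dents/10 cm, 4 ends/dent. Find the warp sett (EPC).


Formula: EPC = (dents per 10 cm * ends per dent) / 10
Step 1: Total ends per 10 cm = 159 * 4 = 636
Step 2: EPC = 636 / 10 = 63.6 ends/cm

63.6 ends/cm


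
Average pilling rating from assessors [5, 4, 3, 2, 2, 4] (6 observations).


Formula: Mean = sum / count
Sum = 5 + 4 + 3 + 2 + 2 + 4 = 20
Mean = 20 / 6 = 3.3

3.3


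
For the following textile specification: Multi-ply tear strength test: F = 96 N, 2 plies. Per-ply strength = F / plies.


Formula: Per-ply strength = Total force / Number of plies
Per-ply = 96 N / 2
Per-ply = 48 N

48 N


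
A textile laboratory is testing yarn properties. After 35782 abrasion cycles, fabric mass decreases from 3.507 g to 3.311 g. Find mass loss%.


Formula: Mass loss% = ((m_before - m_after) / m_before) * 100
Step 1: Mass loss = 3.507 - 3.311 = 0.196 g
Step 2: Ratio = 0.196 / 3.507 = 0.0558882
Step 3: Mass loss% = 0.0558882 * 100 = 5.58882% ≈ 5.59%

5.59%


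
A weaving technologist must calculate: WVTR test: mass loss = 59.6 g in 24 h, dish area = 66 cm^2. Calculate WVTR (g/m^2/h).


Formula: WVTR = mass_loss / (area * time)
Step 1: Convert area: 66 cm^2 = 0.0066 m^2
Step 2: WVTR = 59.6 g / (0.0066 m^2 * 24 h)
Step 3: WVTR = 59.6 / 0.1584 = 376.3 g/m^2/h

376.3 g/m^2/h


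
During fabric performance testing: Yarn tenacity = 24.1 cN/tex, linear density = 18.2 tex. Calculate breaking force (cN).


Formula: Breaking force = Tenacity * Linear density
F = 24.1 cN/tex * 18.2 tex
F = 438.62 cN

438.62 cN


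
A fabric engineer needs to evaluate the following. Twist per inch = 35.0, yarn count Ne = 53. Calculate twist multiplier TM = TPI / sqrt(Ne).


Formula: TM = TPI / sqrt(Ne)
Step 1: sqrt(Ne) = sqrt(53) = 7.2801
Step 2: TM = 35.0 / 7.2801 = 4.81

4.81 TM


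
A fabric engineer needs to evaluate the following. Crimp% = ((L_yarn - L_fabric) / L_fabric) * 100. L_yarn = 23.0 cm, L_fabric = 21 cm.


Formula: Crimp% = ((L_yarn - L_fabric) / L_fabric) * 100
Step 1: Extension = 23.0 - 21 = 2.0 cm
Step 2: Crimp% = (2.0 / 21) * 100
Step 3: Crimp% = 0.095238 * 100 = 9.5238% ≈ 9.5%

9.5%


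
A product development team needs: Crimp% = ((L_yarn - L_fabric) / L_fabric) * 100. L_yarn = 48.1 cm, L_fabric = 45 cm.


Formula: Crimp% = ((L_yarn - L_fabric) / L_fabric) * 100
Step 1: Extension = 48.1 - 45 = 3.1 cm
Step 2: Crimp% = (3.1 / 45) * 100
Step 3: Crimp% = 0.068889 * 100 = 6.8889% ≈ 6.9%

6.9%


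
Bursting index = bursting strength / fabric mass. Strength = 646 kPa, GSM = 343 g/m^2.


Formula: Bursting Index = Bursting Strength / Fabric GSM
BI = 646 kPa / 343 g/m^2
BI = 1.883 kPa/(g/m^2)

1.883 kPa/(g/m^2)


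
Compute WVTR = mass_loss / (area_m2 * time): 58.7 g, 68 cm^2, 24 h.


Formula: WVTR = mass_loss / (area * time)
Step 1: Convert area: 68 cm^2 = 0.0068 m^2
Step 2: WVTR = 58.7 g / (0.0068 m^2 * 24 h)
Step 3: WVTR = 58.7 / 0.1632 = 359.7 g/m^2/h

359.7 g/m^2/h


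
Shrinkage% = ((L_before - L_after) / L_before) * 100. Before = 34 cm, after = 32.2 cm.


Formula: Shrinkage% = ((L_before - L_after) / L_before) * 100
Step 1: Shrinkage = 34 - 32.2 = 1.8 cm
Step 2: Shrinkage% = (1.8 / 34) * 100
Step 3: Shrinkage% = 0.052941 * 100 = 5.2941% ≈ 5.3%

5.3%


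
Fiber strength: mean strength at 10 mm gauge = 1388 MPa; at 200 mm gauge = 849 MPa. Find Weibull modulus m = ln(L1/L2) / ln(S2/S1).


Formula: m = ln(L1/L2) / ln(S2/S1)
Step 1: ln(L1/L2) = ln(10/200) = -2.99573
Step 2: S2/S1 = 849/1388 = 0.61167
Step 3: ln(S2/S1) = ln(0.61167) = -0.49156
Step 4: m = -2.99573 / -0.49156 = 6.09

6.09 (Weibull m)


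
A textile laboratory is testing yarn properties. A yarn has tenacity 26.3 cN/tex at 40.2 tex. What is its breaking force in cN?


Formula: Breaking force = Tenacity * Linear density
F = 26.3 cN/tex * 40.2 tex
F = 1057.26 cN

1057.26 cN


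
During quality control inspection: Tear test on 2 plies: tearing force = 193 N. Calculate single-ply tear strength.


Formula: Per-ply strength = Total force / Number of plies
Per-ply = 193 N / 2
Per-ply = 96.5 N

96.5 N


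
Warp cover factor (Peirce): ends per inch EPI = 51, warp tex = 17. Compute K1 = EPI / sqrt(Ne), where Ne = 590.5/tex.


Formula: K1 = EPI / sqrt(Ne), with Ne = 590.5 / tex_warp
Step 1: Ne = 590.5 / 17 = 34.735
Step 2: sqrt(Ne) = sqrt(34.735) = 5.8936
Step 3: K1 = 51 / 5.8936 = 8.7

8.7


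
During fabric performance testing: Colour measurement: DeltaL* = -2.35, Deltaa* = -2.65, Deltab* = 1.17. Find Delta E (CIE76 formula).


Formula: Delta E = sqrt(dL*^2 + da*^2 + db*^2)
Step 1: dL*^2 = (-2.35)^2 = 5.5225
Step 2: da*^2 = (-2.65)^2 = 7.0225
Step 3: db*^2 = 1.17^2 = 1.3689
Step 4: Sum = 5.5225 + 7.0225 + 1.3689 = 13.9139
Step 5: Delta E = sqrt(13.9139) = 3.73

3.73 Delta E


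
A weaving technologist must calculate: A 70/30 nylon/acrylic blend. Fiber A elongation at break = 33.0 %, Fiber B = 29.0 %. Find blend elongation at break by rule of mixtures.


Formula: Blend property = (fraction_A * property_A) + (fraction_B * property_B)
Step 1: Contribution A = 70/100 * 33.0 % = 23.1 %
Step 2: Contribution B = 30/100 * 29.0 % = 8.7 %
Step 3: Blend elongation at break = 23.1 + 8.7 = 31.8 %

31.8 %


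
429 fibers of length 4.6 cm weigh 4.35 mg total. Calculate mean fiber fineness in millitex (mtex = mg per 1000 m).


Formula: fineness (mtex) = mass (mg) / total length (km) = (mass_mg / total_length_m) * 1000
Step 1: Convert fiber length: 4.6 cm = 0.046 m
Step 2: Total fiber length = 429 * 0.046 = 19.734 m
Step 3: Linear density = 4.35 mg / 19.734 m = 0.2204 mg/m
Step 4: fineness = 0.2204 * 1000 = 220.4 mtex

220.4 mtex


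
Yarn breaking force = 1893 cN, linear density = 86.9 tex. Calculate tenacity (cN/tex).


Formula: Tenacity = Breaking force / Linear density
Tenacity = 1893 cN / 86.9 tex
Tenacity = 21.78 cN/tex

21.78 cN/tex


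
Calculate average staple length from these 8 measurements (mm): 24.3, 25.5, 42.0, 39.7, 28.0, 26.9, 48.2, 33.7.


Formula: Mean = sum of lengths / count
Sum = 24.3 + 25.5 + 42.0 + 39.7 + 28.0 + 26.9 + 48.2 + 33.7
Sum = 268.3 mm
Mean = 268.3 / 8 = 33.54 mm

33.54 mm


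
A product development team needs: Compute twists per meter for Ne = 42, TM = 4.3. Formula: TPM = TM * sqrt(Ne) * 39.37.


Formula: TPM = TM * sqrt(Ne) * 39.37
Step 1: sqrt(Ne) = sqrt(42) = 6.4807
Step 2: TM * sqrt(Ne) = 4.3 * 6.4807 = 27.867
Step 3: TPM = 27.867 * 39.37 = 1097 twists/m

1097 twists/m


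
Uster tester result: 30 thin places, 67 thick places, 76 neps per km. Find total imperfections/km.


Formula: Total = thin places + thick places + neps
Total = 30 + 67 + 76
Total = 173 imperfections/km

173 imperfections/km


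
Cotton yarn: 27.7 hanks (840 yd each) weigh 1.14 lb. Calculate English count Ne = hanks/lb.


Formula: Ne = hanks / mass_lb
Substituting: Ne = 27.7 / 1.14
Ne = 24.3

24.3 Ne


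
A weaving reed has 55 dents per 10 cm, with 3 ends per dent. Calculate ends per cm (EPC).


Formula: EPC = (dents per 10 cm * ends per dent) / 10
Step 1: Total ends per 10 cm = 55 * 3 = 165
Step 2: EPC = 165 / 10 = 16.5 ends/cm

16.5 ends/cm


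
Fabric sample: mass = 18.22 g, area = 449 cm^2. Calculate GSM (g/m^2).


Formula: GSM = mass_g / area_m2
Step 1: Convert area: 449 cm^2 = 449 / 10000 = 0.0449 m^2
Step 2: GSM = 18.22 g / 0.0449 m^2 = 405.8 g/m^2

405.8 g/m^2


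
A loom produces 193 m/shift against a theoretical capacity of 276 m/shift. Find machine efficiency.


Formula: Efficiency% = (Actual output / Theoretical output) * 100
Efficiency% = (193 / 276) * 100
Efficiency% = 0.699275 * 100 = 69.9275% ≈ 69.9%

69.9%


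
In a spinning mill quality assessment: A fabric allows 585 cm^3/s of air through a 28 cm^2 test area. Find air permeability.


Formula: Air Permeability = Airflow / Test Area
AP = 585 cm^3/s / 28 cm^2
AP = 20.9 cm^3/s/cm^2

20.9 cm^3/s/cm^2


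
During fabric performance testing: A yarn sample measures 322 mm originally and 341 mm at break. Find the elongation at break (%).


Formula: Elongation (%) = ((L_break - L0) / L0) * 100
Step 1: Extension = 341 - 322 = 19 mm
Step 2: Elongation = (19 / 322) * 100
Step 3: Elongation = 0.059006 * 100 = 5.9006% ≈ 5.9%

5.9%


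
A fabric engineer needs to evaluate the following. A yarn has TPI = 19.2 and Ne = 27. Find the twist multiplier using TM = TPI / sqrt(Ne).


Formula: TM = TPI / sqrt(Ne)
Step 1: sqrt(Ne) = sqrt(27) = 5.1962
Step 2: TM = 19.2 / 5.1962 = 3.70

3.70 TM


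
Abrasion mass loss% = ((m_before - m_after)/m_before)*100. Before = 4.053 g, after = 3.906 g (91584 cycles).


Formula: Mass loss% = ((m_before - m_after) / m_before) * 100
Step 1: Mass loss = 4.053 - 3.906 = 0.147 g
Step 2: Ratio = 0.147 / 4.053 = 0.0362694
Step 3: Mass loss% = 0.0362694 * 100 = 3.62694% ≈ 3.63%

3.63%


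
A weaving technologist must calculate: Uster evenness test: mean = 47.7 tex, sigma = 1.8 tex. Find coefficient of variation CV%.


Formula: CV% = (standard deviation / mean) * 100
Step 1: Ratio = 1.8 / 47.7 = 0.037736
Step 2: CV% = 0.037736 * 100 = 3.7736% ≈ 3.8%

3.8%


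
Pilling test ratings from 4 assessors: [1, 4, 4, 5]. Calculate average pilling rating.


Formula: Mean = sum / count
Sum = 1 + 4 + 4 + 5 = 14
Mean = 14 / 4 = 3.5

3.5


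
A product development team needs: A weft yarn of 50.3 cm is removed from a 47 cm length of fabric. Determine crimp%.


Formula: Crimp% = ((L_yarn - L_fabric) / L_fabric) * 100
Step 1: Extension = 50.3 - 47 = 3.3 cm
Step 2: Crimp% = (3.3 / 47) * 100
Step 3: Crimp% = 0.070213 * 100 = 7.0213% ≈ 7.0%

7.0%
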